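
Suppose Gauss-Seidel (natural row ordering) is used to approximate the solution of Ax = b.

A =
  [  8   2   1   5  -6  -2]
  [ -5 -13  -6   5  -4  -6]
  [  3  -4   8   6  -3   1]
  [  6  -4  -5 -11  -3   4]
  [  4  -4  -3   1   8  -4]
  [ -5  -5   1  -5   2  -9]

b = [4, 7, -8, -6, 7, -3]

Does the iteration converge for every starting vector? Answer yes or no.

Write A = D+L+U with D = diag(8, -13, 8, -11, 8, -9).
Gauss-Seidel: T = -(D+L)⁻¹U, row 0 first, T[0,2] = -(1)/(8) = -0.1250; later rows by forward substitution.
  T[0,:] = [+0.0000 -0.2500 -0.1250 -0.6250 +0.7500 +0.2500]
  T[1,:] = [+0.0000 +0.0962 -0.4135 +0.6250 -0.5962 -0.5577]
  T[2,:] = [+0.0000 +0.1418 -0.1599 -0.2031 -0.2043 -0.4976]
  T[3,:] = [+0.0000 -0.2358 +0.1548 -0.4759 +0.4460 +0.9290]
  T[4,:] = [+0.0000 +0.2557 -0.2235 +0.6083 -0.8055 -0.2066]
  T[5,:] = [+0.0000 +0.2891 +0.1457 +0.3770 -0.5350 -0.4464]
|eigenvalues of T|: 1.2727, 0.4036, 0.4036, 0.3232, 0.0978, 0.0000.
ρ(T) = max|λ| = 1.2727; 1.2727 > 1 ⇒ diverges.

no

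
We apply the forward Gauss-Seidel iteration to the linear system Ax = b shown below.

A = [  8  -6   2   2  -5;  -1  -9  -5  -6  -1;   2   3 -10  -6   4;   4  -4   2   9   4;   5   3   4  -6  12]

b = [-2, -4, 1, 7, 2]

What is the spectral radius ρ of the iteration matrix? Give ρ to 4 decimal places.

Split A = D + L + U, D = diag(8, -9, -10, 9, 12).
Gauss-Seidel: T = -(D+L)⁻¹U, row 0 first, T[0,4] = -(-5)/(8) = +0.6250; later rows by forward substitution.
  T[0,:] = [+0.0000  +0.7500  -0.2500  -0.2500  +0.6250]
  T[1,:] = [+0.0000  -0.0833  -0.5278  -0.6389  -0.1806]
  T[2,:] = [+0.0000  +0.1250  -0.2083  -0.8417  +0.4708]
  T[3,:] = [+0.0000  -0.3981  -0.0772  +0.0142  -0.9071]
  T[4,:] = [+0.0000  -0.5324  +0.2670  +0.5515  -0.8258]
|λ(T)| sorted: 0.8505, 0.4448, 0.4448, 0.2752, 0.0000.
ρ = 0.8505; 0.8505 < 1 ⇒ converges.

0.8505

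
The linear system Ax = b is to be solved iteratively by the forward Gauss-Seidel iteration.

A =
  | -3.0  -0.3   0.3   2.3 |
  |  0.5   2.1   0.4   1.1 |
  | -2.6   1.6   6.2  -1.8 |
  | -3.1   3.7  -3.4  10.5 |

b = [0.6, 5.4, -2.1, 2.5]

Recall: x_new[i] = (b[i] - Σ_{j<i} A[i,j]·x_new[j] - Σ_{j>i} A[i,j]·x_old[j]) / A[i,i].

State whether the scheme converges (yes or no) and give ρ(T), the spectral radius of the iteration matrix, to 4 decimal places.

Let D = diag(-3, 2.1, 6.2, 10.5); L, U the strict triangles.
Gauss-Seidel: T = -(D+L)⁻¹U, row 0 first, T[0,3] = -(2.3)/(-3) = +0.7667; later rows by forward substitution.
  T[0,:] = [+0.0000  -0.1000  +0.1000  +0.7667]
  T[1,:] = [+0.0000  +0.0238  -0.2143  -0.7063]
  T[2,:] = [+0.0000  -0.0481  +0.0972  +0.7941]
  T[3,:] = [+0.0000  -0.0535  +0.1365  +0.7324]
eigenvalue magnitudes: 0.9261, 0.0420, 0.0420, 0.0000.
ρ = 0.9261; 0.9261 < 1 ⇒ converges.

yes, ρ = 0.9261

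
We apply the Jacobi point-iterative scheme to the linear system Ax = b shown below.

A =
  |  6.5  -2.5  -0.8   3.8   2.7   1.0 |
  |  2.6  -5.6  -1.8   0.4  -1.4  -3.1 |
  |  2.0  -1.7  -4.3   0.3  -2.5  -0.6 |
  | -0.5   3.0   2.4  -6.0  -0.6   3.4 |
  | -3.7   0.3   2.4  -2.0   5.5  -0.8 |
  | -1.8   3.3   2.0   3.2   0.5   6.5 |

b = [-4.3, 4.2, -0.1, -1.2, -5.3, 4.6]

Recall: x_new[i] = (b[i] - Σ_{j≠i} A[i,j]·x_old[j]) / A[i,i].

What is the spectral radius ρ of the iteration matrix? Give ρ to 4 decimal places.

1.1926

Write A = D+L+U with D = diag(6.5, -5.6, -4.3, -6, 5.5, 6.5).
Jacobi: T = -D⁻¹(L+U), T[2,5] = -(-0.6)/(-4.3) = -0.1395; T[2,2] = 0.
  T[0,:] = [+0.0000, +0.3846, +0.1231, -0.5846, -0.4154, -0.1538]
  T[1,:] = [+0.4643, +0.0000, -0.3214, +0.0714, -0.2500, -0.5536]
  T[2,:] = [+0.4651, -0.3953, +0.0000, +0.0698, -0.5814, -0.1395]
  T[3,:] = [-0.0833, +0.5000, +0.4000, +0.0000, -0.1000, +0.5667]
  T[4,:] = [+0.6727, -0.0545, -0.4364, +0.3636, +0.0000, +0.1455]
  T[5,:] = [+0.2769, -0.5077, -0.3077, -0.4923, -0.0769, +0.0000]
eigenvalue magnitudes: 1.1926, 0.7740, 0.7740, 0.5947, 0.5947, 0.0591.
spectral radius ρ = 1.1926; 1.1926 > 1, so it fails to converge.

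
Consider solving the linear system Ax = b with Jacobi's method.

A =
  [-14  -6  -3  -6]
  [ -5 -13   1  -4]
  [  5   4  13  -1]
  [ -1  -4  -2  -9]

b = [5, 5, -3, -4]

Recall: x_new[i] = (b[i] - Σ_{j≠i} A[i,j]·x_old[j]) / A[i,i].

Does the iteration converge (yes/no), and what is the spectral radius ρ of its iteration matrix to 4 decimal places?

Let D = diag(-14, -13, 13, -9); L, U the strict triangles.
Jacobi: T = -D⁻¹(L+U), T[0,3] = -(-6)/(-14) = -0.4286; T[0,0] = 0.
  T[0,:] = [+0.0000, -0.4286, -0.2143, -0.4286]
  T[1,:] = [-0.3846, +0.0000, +0.0769, -0.3077]
  T[2,:] = [-0.3846, -0.3077, +0.0000, +0.0769]
  T[3,:] = [-0.1111, -0.4444, -0.2222, +0.0000]
moduli |λ_i(T)| = 0.7809, 0.4109, 0.4109, 0.0705.
ρ = 0.7809; 0.7809 < 1 ⇒ converges.

yes, ρ = 0.7809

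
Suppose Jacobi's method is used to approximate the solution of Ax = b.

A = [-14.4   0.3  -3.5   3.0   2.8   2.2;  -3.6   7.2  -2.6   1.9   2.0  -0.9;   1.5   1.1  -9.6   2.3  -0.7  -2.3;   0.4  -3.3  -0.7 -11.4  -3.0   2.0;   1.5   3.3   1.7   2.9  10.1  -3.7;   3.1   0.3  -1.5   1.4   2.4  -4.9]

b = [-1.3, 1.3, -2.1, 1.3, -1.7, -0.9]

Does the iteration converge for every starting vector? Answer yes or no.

Let D = diag(-14.4, 7.2, -9.6, -11.4, 10.1, -4.9); L, U the strict triangles.
Jacobi: T = -D⁻¹(L+U), T[0,2] = -(-3.5)/(-14.4) = -0.2431; T[0,0] = 0.
  T[0,:] = [+0.0000  +0.0208  -0.2431  +0.2083  +0.1944  +0.1528]
  T[1,:] = [+0.5000  +0.0000  +0.3611  -0.2639  -0.2778  +0.1250]
  T[2,:] = [+0.1562  +0.1146  +0.0000  +0.2396  -0.0729  -0.2396]
  T[3,:] = [+0.0351  -0.2895  -0.0614  +0.0000  -0.2632  +0.1754]
  T[4,:] = [-0.1485  -0.3267  -0.1683  -0.2871  +0.0000  +0.3663]
  T[5,:] = [+0.6327  +0.0612  -0.3061  +0.2857  +0.4898  +0.0000]
|roots of det(T-λI)|: 0.8238, 0.6045, 0.3140, 0.3140, 0.2963, 0.0677.
ρ = 0.8238; 0.8238 < 1, so it converges for any x₀.

yes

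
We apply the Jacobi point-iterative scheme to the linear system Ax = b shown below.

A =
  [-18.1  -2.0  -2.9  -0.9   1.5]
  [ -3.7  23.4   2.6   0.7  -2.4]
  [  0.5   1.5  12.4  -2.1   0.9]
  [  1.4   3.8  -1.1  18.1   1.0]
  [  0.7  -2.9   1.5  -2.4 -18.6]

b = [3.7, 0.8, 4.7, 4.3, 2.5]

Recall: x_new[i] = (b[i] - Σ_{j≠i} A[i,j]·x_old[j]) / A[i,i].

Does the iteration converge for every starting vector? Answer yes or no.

yes

A = D + L + U where D = diag(-18.1, 23.4, 12.4, 18.1, -18.6).
Jacobi: T = -D⁻¹(L+U), T[0,2] = -(-2.9)/(-18.1) = -0.1602; T[0,0] = 0.
  T[0,:] = [+0.0000  -0.1105  -0.1602  -0.0497  +0.0829]
  T[1,:] = [+0.1581  +0.0000  -0.1111  -0.0299  +0.1026]
  T[2,:] = [-0.0403  -0.1210  +0.0000  +0.1694  -0.0726]
  T[3,:] = [-0.0773  -0.2099  +0.0608  +0.0000  -0.0552]
  T[4,:] = [+0.0376  -0.1559  +0.0806  -0.1290  +0.0000]
|roots of det(T-λI)|: 0.2495, 0.1859, 0.1859, 0.0805, 0.0189.
ρ = 0.2495; 0.2495 < 1, so it converges for any x₀.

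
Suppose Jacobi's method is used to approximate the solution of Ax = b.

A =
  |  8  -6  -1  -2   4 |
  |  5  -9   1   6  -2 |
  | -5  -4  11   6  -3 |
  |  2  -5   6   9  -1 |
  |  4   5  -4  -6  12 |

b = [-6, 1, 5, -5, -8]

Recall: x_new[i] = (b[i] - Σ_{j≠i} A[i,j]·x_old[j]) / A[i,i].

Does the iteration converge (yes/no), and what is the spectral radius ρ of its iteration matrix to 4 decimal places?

no, ρ = 1.1669

Write A = D+L+U with D = diag(8, -9, 11, 9, 12).
Jacobi T = -D⁻¹(L+U): T[1,3] = -(6)/(-9) = +0.6667; T[1,1] = 0.
  T[0,:] = [+0.0000  +0.7500  +0.1250  +0.2500  -0.5000]
  T[1,:] = [+0.5556  +0.0000  +0.1111  +0.6667  -0.2222]
  T[2,:] = [+0.4545  +0.3636  +0.0000  -0.5455  +0.2727]
  T[3,:] = [-0.2222  +0.5556  -0.6667  +0.0000  +0.1111]
  T[4,:] = [-0.3333  -0.4167  +0.3333  +0.5000  +0.0000]
eigenvalue magnitudes: 1.1669, 0.8390, 0.8390, 0.7132, 0.2451.
spectral radius ρ = 1.1669; 1.1669 > 1 ⇒ diverges.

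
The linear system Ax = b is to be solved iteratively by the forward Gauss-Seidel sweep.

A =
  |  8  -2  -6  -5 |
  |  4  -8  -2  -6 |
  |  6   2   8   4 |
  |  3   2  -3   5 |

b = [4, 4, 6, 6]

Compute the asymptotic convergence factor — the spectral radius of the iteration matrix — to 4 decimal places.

1.5693

Diagonal D = diag(8, -8, 8, 5); L, U strict lower/upper.
GS T = -(D+L)⁻¹U: row 0 first, T[0,2] = -(-6)/(8) = +0.7500; later rows by forward substitution.
  T[0,:] = [+0.0000  +0.2500  +0.7500  +0.6250]
  T[1,:] = [+0.0000  +0.1250  +0.1250  -0.4375]
  T[2,:] = [+0.0000  -0.2188  -0.5938  -0.8594]
  T[3,:] = [+0.0000  -0.3313  -0.8563  -0.7156]
eigenvalue magnitudes: 1.5693, 0.3509, 0.0340, 0.0000.
ρ(T) = max|λ| = 1.5693; 1.5693 > 1 ⇒ diverges.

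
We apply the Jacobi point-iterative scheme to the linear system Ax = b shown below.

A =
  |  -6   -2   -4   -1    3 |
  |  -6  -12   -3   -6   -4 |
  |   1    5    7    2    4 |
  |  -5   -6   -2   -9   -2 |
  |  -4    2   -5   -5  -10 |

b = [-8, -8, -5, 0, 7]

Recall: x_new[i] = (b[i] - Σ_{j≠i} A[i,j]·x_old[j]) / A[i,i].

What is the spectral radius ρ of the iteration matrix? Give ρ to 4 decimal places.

Diagonal D = diag(-6, -12, 7, -9, -10); L, U strict lower/upper.
Jacobi: T = -D⁻¹(L+U), T[2,4] = -(4)/(7) = -0.5714; T[2,2] = 0.
  T[0,:] = [+0.0000  -0.3333  -0.6667  -0.1667  +0.5000]
  T[1,:] = [-0.5000  +0.0000  -0.2500  -0.5000  -0.3333]
  T[2,:] = [-0.1429  -0.7143  +0.0000  -0.2857  -0.5714]
  T[3,:] = [-0.5556  -0.6667  -0.2222  +0.0000  -0.2222]
  T[4,:] = [-0.4000  +0.2000  -0.5000  -0.5000  +0.0000]
|roots of det(T-λI)|: 1.3845, 0.6729, 0.6729, 0.4963, 0.0396.
ρ = 1.3845; 1.3845 > 1: divergent.

1.3845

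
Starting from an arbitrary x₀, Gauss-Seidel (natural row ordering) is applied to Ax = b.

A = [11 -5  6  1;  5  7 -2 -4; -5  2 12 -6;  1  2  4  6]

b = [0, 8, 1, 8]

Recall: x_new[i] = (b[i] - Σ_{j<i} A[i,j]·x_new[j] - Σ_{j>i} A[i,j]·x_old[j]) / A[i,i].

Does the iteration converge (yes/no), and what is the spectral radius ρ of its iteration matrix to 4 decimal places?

A = D + L + U where D = diag(11, 7, 12, 6).
Gauss-Seidel: T = -(D+L)⁻¹U, row 0 first, T[0,3] = -(1)/(11) = -0.0909; later rows by forward substitution.
  T[0,:] = [+0.0000 +0.4545 -0.5455 -0.0909]
  T[1,:] = [+0.0000 -0.3247 +0.6753 +0.6364]
  T[2,:] = [+0.0000 +0.2435 -0.3398 +0.3561]
  T[3,:] = [+0.0000 -0.1299 +0.0924 -0.4343]
moduli |λ_i(T)| = 0.7295, 0.3235, 0.0459, 0.0000.
ρ = 0.7295; 0.7295 < 1 ⇒ converges.

yes, ρ = 0.7295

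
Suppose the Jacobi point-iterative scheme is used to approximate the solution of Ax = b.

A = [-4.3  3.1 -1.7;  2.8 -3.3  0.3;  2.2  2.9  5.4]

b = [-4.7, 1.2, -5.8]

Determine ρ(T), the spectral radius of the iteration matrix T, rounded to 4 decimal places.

Split A = D + L + U, D = diag(-4.3, -3.3, 5.4).
T_J = -D⁻¹(L+U): T[2,1] = -(2.9)/(5.4) = -0.5370; T[2,2] = 0.
  T[0,:] = [+0.0000, +0.7209, -0.3953]
  T[1,:] = [+0.8485, +0.0000, +0.0909]
  T[2,:] = [-0.4074, -0.5370, +0.0000]
|roots of det(T-λI)|: 0.9417, 0.7133, 0.2284.
ρ = 0.9417; 0.9417 < 1, so it converges for any x₀.

0.9417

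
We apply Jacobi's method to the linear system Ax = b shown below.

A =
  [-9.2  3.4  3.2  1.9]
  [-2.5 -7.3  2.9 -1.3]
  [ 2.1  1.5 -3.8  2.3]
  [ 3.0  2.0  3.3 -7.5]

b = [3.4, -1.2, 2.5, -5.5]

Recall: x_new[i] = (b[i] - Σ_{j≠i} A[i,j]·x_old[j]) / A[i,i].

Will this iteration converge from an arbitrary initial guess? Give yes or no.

yes

Write A = D+L+U with D = diag(-9.2, -7.3, -3.8, -7.5).
Jacobi T = -D⁻¹(L+U): T[3,1] = -(2)/(-7.5) = +0.2667; T[3,3] = 0.
  T[0,:] = [+0.0000, +0.3696, +0.3478, +0.2065]
  T[1,:] = [-0.3425, +0.0000, +0.3973, -0.1781]
  T[2,:] = [+0.5526, +0.3947, +0.0000, +0.6053]
  T[3,:] = [+0.4000, +0.2667, +0.4400, +0.0000]
|roots of det(T-λI)|: 0.8568, 0.5544, 0.2063, 0.2063.
ρ = 0.8568; 0.8568 < 1: convergent.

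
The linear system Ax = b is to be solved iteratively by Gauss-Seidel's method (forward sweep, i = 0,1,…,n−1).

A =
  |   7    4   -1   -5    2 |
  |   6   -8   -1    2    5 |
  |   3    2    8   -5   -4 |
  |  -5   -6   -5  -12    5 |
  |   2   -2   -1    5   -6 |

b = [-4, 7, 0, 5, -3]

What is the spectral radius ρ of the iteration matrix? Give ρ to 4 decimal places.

Split A = D + L + U, D = diag(7, -8, 8, -12, -6).
GS T = -(D+L)⁻¹U: row 0 first, T[0,1] = -(4)/(7) = -0.5714; later rows by forward substitution.
  T[0,:] = [+0.0000 -0.5714 +0.1429 +0.7143 -0.2857]
  T[1,:] = [+0.0000 -0.4286 -0.0179 +0.7857 +0.4107]
  T[2,:] = [+0.0000 +0.3214 -0.0491 +0.1607 +0.5045]
  T[3,:] = [+0.0000 +0.3185 -0.0301 -0.7574 +0.1202]
  T[4,:] = [+0.0000 +0.1642 +0.0366 -0.6818 -0.2161]
eigenvalue magnitudes: 1.1579, 0.2967, 0.2967, 0.0608, 0.0000.
ρ = 1.1579; 1.1579 > 1, so it fails to converge.

1.1579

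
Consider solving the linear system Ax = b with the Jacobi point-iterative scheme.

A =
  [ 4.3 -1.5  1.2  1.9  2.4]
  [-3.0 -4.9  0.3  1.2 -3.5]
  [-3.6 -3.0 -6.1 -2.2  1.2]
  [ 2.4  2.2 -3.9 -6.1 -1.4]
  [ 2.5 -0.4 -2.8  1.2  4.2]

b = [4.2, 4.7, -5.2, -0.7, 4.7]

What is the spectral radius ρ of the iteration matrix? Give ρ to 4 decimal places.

A = D + L + U where D = diag(4.3, -4.9, -6.1, -6.1, 4.2).
Jacobi T = -D⁻¹(L+U): T[4,0] = -(2.5)/(4.2) = -0.5952; T[4,4] = 0.
  T[0,:] = [+0.0000  +0.3488  -0.2791  -0.4419  -0.5581]
  T[1,:] = [-0.6122  +0.0000  +0.0612  +0.2449  -0.7143]
  T[2,:] = [-0.5902  -0.4918  +0.0000  -0.3607  +0.1967]
  T[3,:] = [+0.3934  +0.3607  -0.6393  +0.0000  -0.2295]
  T[4,:] = [-0.5952  +0.0952  +0.6667  -0.2857  +0.0000]
moduli |λ_i(T)| = 1.1659, 0.8105, 0.8105, 0.6163, 0.2139.
ρ = 1.1659; 1.1659 > 1: divergent.

1.1659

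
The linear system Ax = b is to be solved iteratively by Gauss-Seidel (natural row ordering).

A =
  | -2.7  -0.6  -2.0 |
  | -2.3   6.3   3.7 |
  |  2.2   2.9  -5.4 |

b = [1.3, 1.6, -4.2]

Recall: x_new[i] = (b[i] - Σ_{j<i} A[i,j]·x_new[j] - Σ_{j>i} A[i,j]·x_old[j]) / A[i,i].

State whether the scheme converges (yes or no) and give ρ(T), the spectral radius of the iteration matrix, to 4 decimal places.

Split A = D + L + U, D = diag(-2.7, 6.3, -5.4).
GS T = -(D+L)⁻¹U: row 0 first, T[0,1] = -(-0.6)/(-2.7) = -0.2222; later rows by forward substitution.
  T[0,:] = [+0.0000, -0.2222, -0.7407]
  T[1,:] = [+0.0000, -0.0811, -0.8577]
  T[2,:] = [+0.0000, -0.1341, -0.7624]
moduli |λ_i(T)| = 0.9025, 0.0589, 0.0000.
spectral radius ρ = 0.9025; 0.9025 < 1 ⇒ converges.

yes, ρ = 0.9025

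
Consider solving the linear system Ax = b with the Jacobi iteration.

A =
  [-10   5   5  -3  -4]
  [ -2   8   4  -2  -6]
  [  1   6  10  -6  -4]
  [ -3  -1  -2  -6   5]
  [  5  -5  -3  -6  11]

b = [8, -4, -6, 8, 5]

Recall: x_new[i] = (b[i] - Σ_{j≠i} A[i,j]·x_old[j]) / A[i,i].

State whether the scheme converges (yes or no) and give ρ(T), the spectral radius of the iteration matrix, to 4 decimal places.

A = D + L + U where D = diag(-10, 8, 10, -6, 11).
T_J = -D⁻¹(L+U): T[2,1] = -(6)/(10) = -0.6000; T[2,2] = 0.
  T[0,:] = [+0.0000  +0.5000  +0.5000  -0.3000  -0.4000]
  T[1,:] = [+0.2500  +0.0000  -0.5000  +0.2500  +0.7500]
  T[2,:] = [-0.1000  -0.6000  +0.0000  +0.6000  +0.4000]
  T[3,:] = [-0.5000  -0.1667  -0.3333  +0.0000  +0.8333]
  T[4,:] = [-0.4545  +0.4545  +0.2727  +0.5455  +0.0000]
|roots of det(T-λI)|: 1.1522, 0.8579, 0.6062, 0.5014, 0.5014.
spectral radius ρ = 1.1522; 1.1522 > 1 ⇒ diverges.

no, ρ = 1.1522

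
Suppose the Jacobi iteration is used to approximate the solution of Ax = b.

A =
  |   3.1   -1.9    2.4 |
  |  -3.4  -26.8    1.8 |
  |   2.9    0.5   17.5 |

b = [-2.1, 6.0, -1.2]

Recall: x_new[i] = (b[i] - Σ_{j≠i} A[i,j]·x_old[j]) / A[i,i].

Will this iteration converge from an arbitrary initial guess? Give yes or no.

Diagonal D = diag(3.1, -26.8, 17.5); L, U strict lower/upper.
T_J = -D⁻¹(L+U): T[2,0] = -(2.9)/(17.5) = -0.1657; T[2,2] = 0.
  T[0,:] = [+0.0000, +0.6129, -0.7742]
  T[1,:] = [-0.1269, +0.0000, +0.0672]
  T[2,:] = [-0.1657, -0.0286, +0.0000]
|roots of det(T-λI)|: 0.2867, 0.1833, 0.1833.
spectral radius ρ = 0.2867; 0.2867 < 1, so it converges for any x₀.

yes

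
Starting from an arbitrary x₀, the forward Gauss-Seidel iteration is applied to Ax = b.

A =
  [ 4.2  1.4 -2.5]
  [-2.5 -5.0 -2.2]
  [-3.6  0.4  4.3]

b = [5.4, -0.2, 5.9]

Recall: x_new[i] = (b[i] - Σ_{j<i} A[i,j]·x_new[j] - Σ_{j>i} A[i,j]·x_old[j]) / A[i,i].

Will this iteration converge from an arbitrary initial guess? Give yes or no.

Split A = D + L + U, D = diag(4.2, -5, 4.3).
Gauss-Seidel: T = -(D+L)⁻¹U, row 0 first, T[0,1] = -(1.4)/(4.2) = -0.3333; later rows by forward substitution.
  T[0,:] = [+0.0000 -0.3333 +0.5952]
  T[1,:] = [+0.0000 +0.1667 -0.7376]
  T[2,:] = [+0.0000 -0.2946 +0.5670]
|λ(T)| sorted: 0.8741, 0.1405, 0.0000.
ρ(T) = max|λ| = 0.8741; 0.8741 < 1 ⇒ converges.

yes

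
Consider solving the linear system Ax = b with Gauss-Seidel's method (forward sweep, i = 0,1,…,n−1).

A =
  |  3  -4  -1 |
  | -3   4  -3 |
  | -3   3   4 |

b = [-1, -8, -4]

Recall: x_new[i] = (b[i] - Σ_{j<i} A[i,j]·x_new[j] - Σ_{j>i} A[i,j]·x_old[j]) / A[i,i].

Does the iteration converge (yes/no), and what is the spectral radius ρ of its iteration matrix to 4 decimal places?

Diagonal D = diag(3, 4, 4); L, U strict lower/upper.
Gauss-Seidel: T = -(D+L)⁻¹U, row 0 first, T[0,1] = -(-4)/(3) = +1.3333; later rows by forward substitution.
  T[0,:] = [+0.0000, +1.3333, +0.3333]
  T[1,:] = [+0.0000, +1.0000, +1.0000]
  T[2,:] = [+0.0000, +0.2500, -0.5000]
|eigenvalues of T|: 1.1514, 0.6514, 0.0000.
ρ(T) = max|λ| = 1.1514; 1.1514 > 1: divergent.

no, ρ = 1.1514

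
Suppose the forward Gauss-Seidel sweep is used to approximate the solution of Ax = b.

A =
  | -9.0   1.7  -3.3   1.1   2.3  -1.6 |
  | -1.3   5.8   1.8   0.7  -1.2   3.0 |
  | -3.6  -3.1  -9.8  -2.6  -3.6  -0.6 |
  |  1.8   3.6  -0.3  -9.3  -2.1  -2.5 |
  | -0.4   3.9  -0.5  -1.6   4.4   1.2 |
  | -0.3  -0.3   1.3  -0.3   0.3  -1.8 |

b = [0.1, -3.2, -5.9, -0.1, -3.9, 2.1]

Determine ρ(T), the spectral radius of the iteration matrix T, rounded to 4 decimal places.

Write A = D+L+U with D = diag(-9, 5.8, -9.8, -9.3, 4.4, -1.8).
T_GS = -(D+L)⁻¹U: row 0 first, T[0,3] = -(1.1)/(-9) = +0.1222; later rows by forward substitution.
  T[0,:] = [+0.0000, +0.1889, -0.3667, +0.1222, +0.2556, -0.1778]
  T[1,:] = [+0.0000, +0.0423, -0.3925, -0.0933, +0.2642, -0.5571]
  T[2,:] = [+0.0000, -0.0828, +0.2589, -0.2807, -0.5448, +0.1803]
  T[3,:] = [+0.0000, +0.0556, -0.2313, -0.0034, -0.0565, -0.5247]
  T[4,:] = [+0.0000, -0.0095, +0.2599, +0.0607, -0.2934, +0.0346]
  T[5,:] = [+0.0000, -0.1092, +0.3954, -0.1969, -0.5196, +0.3459]
eigenvalue magnitudes: 0.8317, 0.3872, 0.3872, 0.0542, 0.0236, 0.0000.
spectral radius ρ = 0.8317; 0.8317 < 1, so it converges for any x₀.

0.8317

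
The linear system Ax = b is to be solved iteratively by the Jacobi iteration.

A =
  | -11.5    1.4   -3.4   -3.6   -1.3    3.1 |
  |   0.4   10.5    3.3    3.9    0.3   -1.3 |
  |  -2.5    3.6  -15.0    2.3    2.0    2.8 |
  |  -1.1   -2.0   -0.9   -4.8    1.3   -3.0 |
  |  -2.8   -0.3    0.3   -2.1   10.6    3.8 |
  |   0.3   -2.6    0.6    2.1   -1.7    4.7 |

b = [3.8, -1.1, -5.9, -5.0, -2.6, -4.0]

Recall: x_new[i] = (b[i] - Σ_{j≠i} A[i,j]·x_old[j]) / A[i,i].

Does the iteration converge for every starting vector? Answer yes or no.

Split A = D + L + U, D = diag(-11.5, 10.5, -15, -4.8, 10.6, 4.7).
Jacobi T = -D⁻¹(L+U): T[5,4] = -(-1.7)/(4.7) = +0.3617; T[5,5] = 0.
  T[0,:] = [+0.0000  +0.1217  -0.2957  -0.3130  -0.1130  +0.2696]
  T[1,:] = [-0.0381  +0.0000  -0.3143  -0.3714  -0.0286  +0.1238]
  T[2,:] = [-0.1667  +0.2400  +0.0000  +0.1533  +0.1333  +0.1867]
  T[3,:] = [-0.2292  -0.4167  -0.1875  +0.0000  +0.2708  -0.6250]
  T[4,:] = [+0.2642  +0.0283  -0.0283  +0.1981  +0.0000  -0.3585]
  T[5,:] = [-0.0638  +0.5532  -0.1277  -0.4468  +0.3617  +0.0000]
moduli |λ_i(T)| = 0.8721, 0.4491, 0.4491, 0.3850, 0.3850, 0.0314.
ρ(T) = max|λ| = 0.8721; 0.8721 < 1, so it converges for any x₀.

yes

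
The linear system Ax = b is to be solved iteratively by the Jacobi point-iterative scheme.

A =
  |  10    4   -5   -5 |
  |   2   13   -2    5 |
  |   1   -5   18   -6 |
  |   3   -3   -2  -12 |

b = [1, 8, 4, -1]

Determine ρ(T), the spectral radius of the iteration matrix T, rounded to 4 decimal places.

Write A = D+L+U with D = diag(10, 13, 18, -12).
Jacobi: T = -D⁻¹(L+U), T[2,0] = -(1)/(18) = -0.0556; T[2,2] = 0.
  T[0,:] = [+0.0000, -0.4000, +0.5000, +0.5000]
  T[1,:] = [-0.1538, +0.0000, +0.1538, -0.3846]
  T[2,:] = [-0.0556, +0.2778, +0.0000, +0.3333]
  T[3,:] = [+0.2500, -0.2500, -0.1667, +0.0000]
|λ(T)| sorted: 0.6136, 0.4102, 0.4102, 0.0510.
ρ(T) = max|λ| = 0.6136; 0.6136 < 1, so it converges for any x₀.

0.6136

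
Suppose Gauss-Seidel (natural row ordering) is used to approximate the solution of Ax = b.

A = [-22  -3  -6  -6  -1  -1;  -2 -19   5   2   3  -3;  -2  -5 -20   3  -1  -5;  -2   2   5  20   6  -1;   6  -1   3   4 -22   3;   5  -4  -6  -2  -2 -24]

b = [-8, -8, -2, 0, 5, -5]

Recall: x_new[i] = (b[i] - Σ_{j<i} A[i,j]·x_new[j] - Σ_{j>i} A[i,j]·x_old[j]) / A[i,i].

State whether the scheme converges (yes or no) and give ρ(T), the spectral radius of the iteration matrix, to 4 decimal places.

Write A = D+L+U with D = diag(-22, -19, -20, 20, -22, -24).
Gauss-Seidel: T = -(D+L)⁻¹U, row 0 first, T[0,5] = -(-1)/(-22) = -0.0455; later rows by forward substitution.
  T[0,:] = [+0.0000, -0.1364, -0.2727, -0.2727, -0.0455, -0.0455]
  T[1,:] = [+0.0000, +0.0144, +0.2919, +0.1340, +0.1627, -0.1531]
  T[2,:] = [+0.0000, +0.0100, -0.0457, +0.1438, -0.0861, -0.2072]
  T[3,:] = [+0.0000, -0.0176, -0.0450, -0.0766, -0.2993, +0.1126]
  T[4,:] = [+0.0000, -0.0397, -0.1021, -0.0748, -0.0860, +0.1231]
  T[5,:] = [+0.0000, -0.0285, -0.0818, -0.1025, +0.0171, +0.0482]
|roots of det(T-λI)|: 0.2475, 0.1444, 0.1444, 0.0943, 0.0943, 0.0000.
ρ = 0.2475; 0.2475 < 1, so it converges for any x₀.

yes, ρ = 0.2475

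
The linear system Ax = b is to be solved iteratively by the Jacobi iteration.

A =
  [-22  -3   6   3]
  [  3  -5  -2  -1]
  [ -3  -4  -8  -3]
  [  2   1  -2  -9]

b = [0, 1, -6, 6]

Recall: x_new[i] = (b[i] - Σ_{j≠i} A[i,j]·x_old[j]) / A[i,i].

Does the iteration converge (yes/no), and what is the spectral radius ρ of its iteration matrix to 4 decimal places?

yes, ρ = 0.5608

Let D = diag(-22, -5, -8, -9); L, U the strict triangles.
Jacobi: T = -D⁻¹(L+U), T[3,1] = -(1)/(-9) = +0.1111; T[3,3] = 0.
  T[0,:] = [+0.0000 -0.1364 +0.2727 +0.1364]
  T[1,:] = [+0.6000 +0.0000 -0.4000 -0.2000]
  T[2,:] = [-0.3750 -0.5000 +0.0000 -0.3750]
  T[3,:] = [+0.2222 +0.1111 -0.2222 +0.0000]
|roots of det(T-λI)|: 0.5608, 0.4155, 0.4155, 0.0704.
spectral radius ρ = 0.5608; 0.5608 < 1 ⇒ converges.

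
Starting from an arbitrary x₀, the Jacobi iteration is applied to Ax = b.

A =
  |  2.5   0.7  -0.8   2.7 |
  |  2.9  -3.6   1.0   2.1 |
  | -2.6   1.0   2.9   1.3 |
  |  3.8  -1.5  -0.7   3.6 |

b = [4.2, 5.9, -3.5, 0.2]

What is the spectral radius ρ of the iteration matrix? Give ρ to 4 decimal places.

Split A = D + L + U, D = diag(2.5, -3.6, 2.9, 3.6).
T_J = -D⁻¹(L+U): T[2,0] = -(-2.6)/(2.9) = +0.8966; T[2,2] = 0.
  T[0,:] = [+0.0000 -0.2800 +0.3200 -1.0800]
  T[1,:] = [+0.8056 +0.0000 +0.2778 +0.5833]
  T[2,:] = [+0.8966 -0.3448 +0.0000 -0.4483]
  T[3,:] = [-1.0556 +0.4167 +0.1944 +0.0000]
|λ(T)| sorted: 1.2607, 0.7085, 0.7085, 0.1255.
ρ = 1.2607; 1.2607 > 1: divergent.

1.2607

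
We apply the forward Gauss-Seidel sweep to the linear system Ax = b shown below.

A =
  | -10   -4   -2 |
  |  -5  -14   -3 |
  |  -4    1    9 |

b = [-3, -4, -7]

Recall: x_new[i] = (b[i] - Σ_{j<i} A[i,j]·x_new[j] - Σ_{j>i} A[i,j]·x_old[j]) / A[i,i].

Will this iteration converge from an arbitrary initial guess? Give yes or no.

Let D = diag(-10, -14, 9); L, U the strict triangles.
Gauss-Seidel: T = -(D+L)⁻¹U, row 0 first, T[0,2] = -(-2)/(-10) = -0.2000; later rows by forward substitution.
  T[0,:] = [+0.0000  -0.4000  -0.2000]
  T[1,:] = [+0.0000  +0.1429  -0.1429]
  T[2,:] = [+0.0000  -0.1937  -0.0730]
moduli |λ_i(T)| = 0.2332, 0.1634, 0.0000.
spectral radius ρ = 0.2332; 0.2332 < 1: convergent.

yes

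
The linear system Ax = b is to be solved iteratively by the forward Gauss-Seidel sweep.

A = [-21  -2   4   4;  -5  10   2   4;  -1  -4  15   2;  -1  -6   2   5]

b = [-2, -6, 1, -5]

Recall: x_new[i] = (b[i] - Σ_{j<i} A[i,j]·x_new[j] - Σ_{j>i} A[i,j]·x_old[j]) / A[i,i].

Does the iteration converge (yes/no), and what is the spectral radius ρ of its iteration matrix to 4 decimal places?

yes, ρ = 0.3750

Split A = D + L + U, D = diag(-21, 10, 15, 5).
Gauss-Seidel: T = -(D+L)⁻¹U, row 0 first, T[0,2] = -(4)/(-21) = +0.1905; later rows by forward substitution.
  T[0,:] = [+0.0000, -0.0952, +0.1905, +0.1905]
  T[1,:] = [+0.0000, -0.0476, -0.1048, -0.3048]
  T[2,:] = [+0.0000, -0.0190, -0.0152, -0.2019]
  T[3,:] = [+0.0000, -0.0686, -0.0815, -0.2469]
|roots of det(T-λI)|: 0.3750, 0.0368, 0.0368, 0.0000.
ρ(T) = max|λ| = 0.3750; 0.3750 < 1: convergent.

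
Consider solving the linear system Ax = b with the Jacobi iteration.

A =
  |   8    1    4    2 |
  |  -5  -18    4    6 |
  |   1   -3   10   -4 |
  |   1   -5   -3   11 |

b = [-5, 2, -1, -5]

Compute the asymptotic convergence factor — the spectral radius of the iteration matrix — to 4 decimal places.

Split A = D + L + U, D = diag(8, -18, 10, 11).
Jacobi T = -D⁻¹(L+U): T[0,2] = -(4)/(8) = -0.5000; T[0,0] = 0.
  T[0,:] = [+0.0000 -0.1250 -0.5000 -0.2500]
  T[1,:] = [-0.2778 +0.0000 +0.2222 +0.3333]
  T[2,:] = [-0.1000 +0.3000 +0.0000 +0.4000]
  T[3,:] = [-0.0909 +0.4545 +0.2727 +0.0000]
|λ(T)| sorted: 0.8266, 0.4238, 0.2790, 0.2790.
ρ(T) = max|λ| = 0.8266; 0.8266 < 1, so it converges for any x₀.

0.8266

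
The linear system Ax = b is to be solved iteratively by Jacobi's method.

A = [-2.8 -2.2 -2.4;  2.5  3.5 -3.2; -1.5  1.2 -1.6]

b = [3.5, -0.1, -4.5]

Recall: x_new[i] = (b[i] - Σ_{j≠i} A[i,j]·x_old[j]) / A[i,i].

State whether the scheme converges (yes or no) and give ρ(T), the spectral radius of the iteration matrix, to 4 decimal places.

no, ρ = 1.6539

Split A = D + L + U, D = diag(-2.8, 3.5, -1.6).
T_J = -D⁻¹(L+U): T[2,1] = -(1.2)/(-1.6) = +0.7500; T[2,2] = 0.
  T[0,:] = [+0.0000, -0.7857, -0.8571]
  T[1,:] = [-0.7143, +0.0000, +0.9143]
  T[2,:] = [-0.9375, +0.7500, +0.0000]
|λ(T)| sorted: 1.6539, 0.8276, 0.8276.
ρ(T) = max|λ| = 1.6539; 1.6539 > 1, so it fails to converge.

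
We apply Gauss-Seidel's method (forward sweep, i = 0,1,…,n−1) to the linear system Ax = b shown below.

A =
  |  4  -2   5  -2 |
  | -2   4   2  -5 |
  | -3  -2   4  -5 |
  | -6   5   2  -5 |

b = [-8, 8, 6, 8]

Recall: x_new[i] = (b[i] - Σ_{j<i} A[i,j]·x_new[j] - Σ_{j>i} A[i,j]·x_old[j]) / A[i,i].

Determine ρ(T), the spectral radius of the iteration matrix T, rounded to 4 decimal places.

1.6000

Split A = D + L + U, D = diag(4, 4, 4, -5).
GS T = -(D+L)⁻¹U: row 0 first, T[0,2] = -(5)/(4) = -1.2500; later rows by forward substitution.
  T[0,:] = [+0.0000, +0.5000, -1.2500, +0.5000]
  T[1,:] = [+0.0000, +0.2500, -1.1250, +1.5000]
  T[2,:] = [+0.0000, +0.5000, -1.5000, +2.3750]
  T[3,:] = [+0.0000, -0.1500, -0.2250, +1.8500]
|λ(T)| sorted: 1.6000, 0.6250, 0.3750, 0.0000.
spectral radius ρ = 1.6000; 1.6000 > 1: divergent.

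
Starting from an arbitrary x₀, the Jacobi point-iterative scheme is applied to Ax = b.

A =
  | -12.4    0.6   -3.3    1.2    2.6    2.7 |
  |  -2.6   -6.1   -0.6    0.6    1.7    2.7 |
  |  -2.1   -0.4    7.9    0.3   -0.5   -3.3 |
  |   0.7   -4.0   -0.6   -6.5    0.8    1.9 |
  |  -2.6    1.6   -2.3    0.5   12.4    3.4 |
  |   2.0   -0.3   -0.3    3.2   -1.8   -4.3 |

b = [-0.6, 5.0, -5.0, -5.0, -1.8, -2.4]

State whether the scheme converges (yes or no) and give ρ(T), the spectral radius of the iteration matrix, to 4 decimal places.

Diagonal D = diag(-12.4, -6.1, 7.9, -6.5, 12.4, -4.3); L, U strict lower/upper.
T_J = -D⁻¹(L+U): T[1,4] = -(1.7)/(-6.1) = +0.2787; T[1,1] = 0.
  T[0,:] = [+0.0000, +0.0484, -0.2661, +0.0968, +0.2097, +0.2177]
  T[1,:] = [-0.4262, +0.0000, -0.0984, +0.0984, +0.2787, +0.4426]
  T[2,:] = [+0.2658, +0.0506, +0.0000, -0.0380, +0.0633, +0.4177]
  T[3,:] = [+0.1077, -0.6154, -0.0923, +0.0000, +0.1231, +0.2923]
  T[4,:] = [+0.2097, -0.1290, +0.1855, -0.0403, +0.0000, -0.2742]
  T[5,:] = [+0.4651, -0.0698, -0.0698, +0.7442, -0.4186, +0.0000]
|roots of det(T-λI)|: 0.8701, 0.5306, 0.5306, 0.4397, 0.4397, 0.2031.
ρ(T) = max|λ| = 0.8701; 0.8701 < 1: convergent.

yes, ρ = 0.8701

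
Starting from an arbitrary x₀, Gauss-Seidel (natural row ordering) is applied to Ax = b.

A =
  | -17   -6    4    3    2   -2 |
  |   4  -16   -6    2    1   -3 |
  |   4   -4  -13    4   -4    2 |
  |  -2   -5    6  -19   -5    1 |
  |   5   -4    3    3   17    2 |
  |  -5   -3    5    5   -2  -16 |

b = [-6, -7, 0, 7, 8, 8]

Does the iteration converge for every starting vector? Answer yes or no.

A = D + L + U where D = diag(-17, -16, -13, -19, 17, -16).
GS T = -(D+L)⁻¹U: row 0 first, T[0,4] = -(2)/(-17) = +0.1176; later rows by forward substitution.
  T[0,:] = [+0.0000 -0.3529 +0.2353 +0.1765 +0.1176 -0.1176]
  T[1,:] = [+0.0000 -0.0882 -0.3162 +0.1691 +0.0919 -0.2169]
  T[2,:] = [+0.0000 -0.0814 +0.1697 +0.3100 -0.2998 +0.1844]
  T[3,:] = [+0.0000 +0.0347 +0.1120 +0.0348 -0.3944 +0.1803]
  T[4,:] = [+0.0000 +0.0913 -0.1933 -0.0729 +0.1095 -0.1984]
  T[5,:] = [+0.0000 +0.1008 +0.0980 +0.0300 -0.2846 +0.2162]
|roots of det(T-λI)|: 0.7061, 0.2549, 0.1533, 0.1533, 0.0931, 0.0000.
ρ(T) = max|λ| = 0.7061; 0.7061 < 1 ⇒ converges.

yes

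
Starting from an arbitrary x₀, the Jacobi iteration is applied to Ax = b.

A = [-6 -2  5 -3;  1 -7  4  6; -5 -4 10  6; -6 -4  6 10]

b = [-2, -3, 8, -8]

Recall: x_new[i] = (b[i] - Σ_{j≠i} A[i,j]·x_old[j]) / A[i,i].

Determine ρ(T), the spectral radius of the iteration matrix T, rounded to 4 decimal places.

Write A = D+L+U with D = diag(-6, -7, 10, 10).
Jacobi: T = -D⁻¹(L+U), T[0,3] = -(-3)/(-6) = -0.5000; T[0,0] = 0.
  T[0,:] = [+0.0000 -0.3333 +0.8333 -0.5000]
  T[1,:] = [+0.1429 +0.0000 +0.5714 +0.8571]
  T[2,:] = [+0.5000 +0.4000 +0.0000 -0.6000]
  T[3,:] = [+0.6000 +0.4000 -0.6000 +0.0000]
|roots of det(T-λI)|: 1.2995, 0.5623, 0.5232, 0.5232.
ρ(T) = max|λ| = 1.2995; 1.2995 > 1 ⇒ diverges.

1.2995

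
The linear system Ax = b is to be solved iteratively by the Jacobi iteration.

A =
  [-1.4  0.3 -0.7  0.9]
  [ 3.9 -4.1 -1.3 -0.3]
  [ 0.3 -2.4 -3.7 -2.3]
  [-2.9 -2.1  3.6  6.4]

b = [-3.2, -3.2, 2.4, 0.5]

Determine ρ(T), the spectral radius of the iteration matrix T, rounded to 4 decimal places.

1.2702

Split A = D + L + U, D = diag(-1.4, -4.1, -3.7, 6.4).
T_J = -D⁻¹(L+U): T[1,2] = -(-1.3)/(-4.1) = -0.3171; T[1,1] = 0.
  T[0,:] = [+0.0000 +0.2143 -0.5000 +0.6429]
  T[1,:] = [+0.9512 +0.0000 -0.3171 -0.0732]
  T[2,:] = [+0.0811 -0.6486 +0.0000 -0.6216]
  T[3,:] = [+0.4531 +0.3281 -0.5625 +0.0000]
|λ(T)| sorted: 1.2702, 0.6697, 0.4746, 0.4746.
spectral radius ρ = 1.2702; 1.2702 > 1: divergent.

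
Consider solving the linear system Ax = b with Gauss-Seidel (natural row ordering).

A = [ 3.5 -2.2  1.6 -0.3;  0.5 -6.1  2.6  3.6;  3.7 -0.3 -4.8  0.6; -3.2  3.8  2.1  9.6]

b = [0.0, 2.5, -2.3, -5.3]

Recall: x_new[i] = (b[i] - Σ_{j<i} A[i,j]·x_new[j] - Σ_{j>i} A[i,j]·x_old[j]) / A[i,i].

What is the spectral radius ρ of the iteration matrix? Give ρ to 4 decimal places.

Let D = diag(3.5, -6.1, -4.8, 9.6); L, U the strict triangles.
T_GS = -(D+L)⁻¹U: row 0 first, T[0,1] = -(-2.2)/(3.5) = +0.6286; later rows by forward substitution.
  T[0,:] = [+0.0000  +0.6286  -0.4571  +0.0857]
  T[1,:] = [+0.0000  +0.0515  +0.3888  +0.5972]
  T[2,:] = [+0.0000  +0.4813  -0.3767  +0.1537]
  T[3,:] = [+0.0000  +0.0838  -0.2239  -0.2414]
|eigenvalues of T|: 0.7403, 0.2372, 0.0636, 0.0000.
ρ = 0.7403; 0.7403 < 1, so it converges for any x₀.

0.7403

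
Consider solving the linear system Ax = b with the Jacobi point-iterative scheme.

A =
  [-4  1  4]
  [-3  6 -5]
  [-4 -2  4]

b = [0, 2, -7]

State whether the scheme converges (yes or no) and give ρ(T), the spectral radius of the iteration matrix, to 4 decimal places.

no, ρ = 1.3698

Diagonal D = diag(-4, 6, 4); L, U strict lower/upper.
Jacobi T = -D⁻¹(L+U): T[0,1] = -(1)/(-4) = +0.2500; T[0,0] = 0.
  T[0,:] = [+0.0000  +0.2500  +1.0000]
  T[1,:] = [+0.5000  +0.0000  +0.8333]
  T[2,:] = [+1.0000  +0.5000  +0.0000]
|roots of det(T-λI)|: 1.3698, 1.0516, 0.3182.
ρ = 1.3698; 1.3698 > 1: divergent.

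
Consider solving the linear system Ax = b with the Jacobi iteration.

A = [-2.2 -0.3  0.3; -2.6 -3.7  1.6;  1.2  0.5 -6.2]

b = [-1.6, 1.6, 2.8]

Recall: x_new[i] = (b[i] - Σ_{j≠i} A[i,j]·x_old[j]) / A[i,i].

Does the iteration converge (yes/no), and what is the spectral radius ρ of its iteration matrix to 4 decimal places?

Split A = D + L + U, D = diag(-2.2, -3.7, -6.2).
Jacobi: T = -D⁻¹(L+U), T[0,1] = -(-0.3)/(-2.2) = -0.1364; T[0,0] = 0.
  T[0,:] = [+0.0000 -0.1364 +0.1364]
  T[1,:] = [-0.7027 +0.0000 +0.4324]
  T[2,:] = [+0.1935 +0.0806 +0.0000]
eigenvalue magnitudes: 0.4471, 0.3082, 0.1389.
ρ(T) = max|λ| = 0.4471; 0.4471 < 1: convergent.

yes, ρ = 0.4471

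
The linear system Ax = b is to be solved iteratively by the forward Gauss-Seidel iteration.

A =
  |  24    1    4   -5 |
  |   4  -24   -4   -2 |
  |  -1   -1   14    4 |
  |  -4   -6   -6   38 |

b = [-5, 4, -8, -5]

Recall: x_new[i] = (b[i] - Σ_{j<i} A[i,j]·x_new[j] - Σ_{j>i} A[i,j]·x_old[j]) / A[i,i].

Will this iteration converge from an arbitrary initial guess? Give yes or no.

yes

Let D = diag(24, -24, 14, 38); L, U the strict triangles.
T_GS = -(D+L)⁻¹U: row 0 first, T[0,3] = -(-5)/(24) = +0.2083; later rows by forward substitution.
  T[0,:] = [+0.0000  -0.0417  -0.1667  +0.2083]
  T[1,:] = [+0.0000  -0.0069  -0.1944  -0.0486]
  T[2,:] = [+0.0000  -0.0035  -0.0258  -0.2743]
  T[3,:] = [+0.0000  -0.0060  -0.0523  -0.0291]
|λ(T)| sorted: 0.1592, 0.0812, 0.0162, 0.0000.
spectral radius ρ = 0.1592; 0.1592 < 1: convergent.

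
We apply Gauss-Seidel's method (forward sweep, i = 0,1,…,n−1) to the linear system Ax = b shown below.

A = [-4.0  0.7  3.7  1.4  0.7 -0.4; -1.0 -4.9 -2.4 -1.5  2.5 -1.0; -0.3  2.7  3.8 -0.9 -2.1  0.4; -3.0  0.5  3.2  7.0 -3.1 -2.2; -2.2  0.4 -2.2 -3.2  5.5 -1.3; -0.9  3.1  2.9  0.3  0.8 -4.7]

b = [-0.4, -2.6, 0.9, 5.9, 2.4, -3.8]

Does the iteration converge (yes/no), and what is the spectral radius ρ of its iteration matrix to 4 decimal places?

Split A = D + L + U, D = diag(-4, -4.9, 3.8, 7, 5.5, -4.7).
Gauss-Seidel: T = -(D+L)⁻¹U, row 0 first, T[0,1] = -(0.7)/(-4) = +0.1750; later rows by forward substitution.
  T[0,:] = [+0.0000, +0.1750, +0.9250, +0.3500, +0.1750, -0.1000]
  T[1,:] = [+0.0000, -0.0357, -0.6786, -0.3776, +0.4745, -0.1837]
  T[2,:] = [+0.0000, +0.0392, +0.5552, +0.5327, +0.2293, +0.0173]
  T[3,:] = [+0.0000, +0.0596, +0.1911, -0.0666, +0.3791, +0.2766]
  T[4,:] = [+0.0000, +0.1230, +0.7526, +0.3418, +0.3478, +0.3776]
  T[5,:] = [+0.0000, -0.0081, -0.1418, +0.0666, +0.5043, -0.0094]
|λ(T)| sorted: 1.1920, 0.4712, 0.1388, 0.1140, 0.0458, 0.0000.
spectral radius ρ = 1.1920; 1.1920 > 1, so it fails to converge.

no, ρ = 1.1920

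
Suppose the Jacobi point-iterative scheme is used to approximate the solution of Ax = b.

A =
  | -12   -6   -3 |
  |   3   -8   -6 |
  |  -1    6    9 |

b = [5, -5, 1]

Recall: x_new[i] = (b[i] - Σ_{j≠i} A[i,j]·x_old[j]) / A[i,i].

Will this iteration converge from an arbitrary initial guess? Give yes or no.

yes

Let D = diag(-12, -8, 9); L, U the strict triangles.
Jacobi T = -D⁻¹(L+U): T[2,0] = -(-1)/(9) = +0.1111; T[2,2] = 0.
  T[0,:] = [+0.0000 -0.5000 -0.2500]
  T[1,:] = [+0.3750 +0.0000 -0.7500]
  T[2,:] = [+0.1111 -0.6667 +0.0000]
|eigenvalues of T|: 0.6644, 0.3959, 0.3959.
ρ(T) = max|λ| = 0.6644; 0.6644 < 1, so it converges for any x₀.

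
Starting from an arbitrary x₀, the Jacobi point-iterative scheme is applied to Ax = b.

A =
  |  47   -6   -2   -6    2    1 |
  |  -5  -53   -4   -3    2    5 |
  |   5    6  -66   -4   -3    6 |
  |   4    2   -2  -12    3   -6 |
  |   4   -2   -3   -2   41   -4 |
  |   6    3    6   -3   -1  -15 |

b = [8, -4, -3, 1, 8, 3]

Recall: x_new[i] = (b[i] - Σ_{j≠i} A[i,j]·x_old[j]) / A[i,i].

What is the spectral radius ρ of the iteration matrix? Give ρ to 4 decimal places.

0.4687

Let D = diag(47, -53, -66, -12, 41, -15); L, U the strict triangles.
Jacobi: T = -D⁻¹(L+U), T[0,5] = -(1)/(47) = -0.0213; T[0,0] = 0.
  T[0,:] = [+0.0000  +0.1277  +0.0426  +0.1277  -0.0426  -0.0213]
  T[1,:] = [-0.0943  +0.0000  -0.0755  -0.0566  +0.0377  +0.0943]
  T[2,:] = [+0.0758  +0.0909  +0.0000  -0.0606  -0.0455  +0.0909]
  T[3,:] = [+0.3333  +0.1667  -0.1667  +0.0000  +0.2500  -0.5000]
  T[4,:] = [-0.0976  +0.0488  +0.0732  +0.0488  +0.0000  +0.0976]
  T[5,:] = [+0.4000  +0.2000  +0.4000  -0.2000  -0.0667  +0.0000]
|eigenvalues of T|: 0.4687, 0.3914, 0.1361, 0.1361, 0.1025, 0.0527.
ρ = 0.4687; 0.4687 < 1 ⇒ converges.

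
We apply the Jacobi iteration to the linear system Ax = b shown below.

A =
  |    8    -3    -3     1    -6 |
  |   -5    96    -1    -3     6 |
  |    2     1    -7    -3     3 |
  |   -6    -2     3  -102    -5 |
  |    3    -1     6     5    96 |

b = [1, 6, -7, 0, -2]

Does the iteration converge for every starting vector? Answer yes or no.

yes

Write A = D+L+U with D = diag(8, 96, -7, -102, 96).
Jacobi: T = -D⁻¹(L+U), T[3,1] = -(-2)/(-102) = -0.0196; T[3,3] = 0.
  T[0,:] = [+0.0000, +0.3750, +0.3750, -0.1250, +0.7500]
  T[1,:] = [+0.0521, +0.0000, +0.0104, +0.0312, -0.0625]
  T[2,:] = [+0.2857, +0.1429, +0.0000, -0.4286, +0.4286]
  T[3,:] = [-0.0588, -0.0196, +0.0294, +0.0000, -0.0490]
  T[4,:] = [-0.0312, +0.0104, -0.0625, -0.0521, +0.0000]
eigenvalue magnitudes: 0.2878, 0.2328, 0.1083, 0.1083, 0.1007.
ρ = 0.2878; 0.2878 < 1, so it converges for any x₀.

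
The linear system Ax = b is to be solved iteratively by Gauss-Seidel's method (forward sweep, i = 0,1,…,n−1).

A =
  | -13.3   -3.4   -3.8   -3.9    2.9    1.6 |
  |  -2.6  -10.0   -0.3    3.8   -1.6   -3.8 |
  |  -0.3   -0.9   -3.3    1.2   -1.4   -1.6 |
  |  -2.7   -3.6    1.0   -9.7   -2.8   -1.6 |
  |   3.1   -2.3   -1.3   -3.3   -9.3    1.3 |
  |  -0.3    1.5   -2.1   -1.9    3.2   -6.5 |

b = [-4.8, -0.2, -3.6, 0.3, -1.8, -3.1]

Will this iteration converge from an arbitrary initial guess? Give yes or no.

Diagonal D = diag(-13.3, -10, -3.3, -9.7, -9.3, -6.5); L, U strict lower/upper.
GS T = -(D+L)⁻¹U: row 0 first, T[0,3] = -(-3.9)/(-13.3) = -0.2932; later rows by forward substitution.
  T[0,:] = [+0.0000 -0.2556 -0.2857 -0.2932 +0.2180 +0.1203]
  T[1,:] = [+0.0000 +0.0665 +0.0443 +0.4562 -0.2167 -0.4113]
  T[2,:] = [+0.0000 +0.0051 +0.0139 +0.2659 -0.3850 -0.3836]
  T[3,:] = [+0.0000 +0.0470 +0.0645 -0.0603 -0.3086 -0.0853]
  T[4,:] = [+0.0000 -0.1190 -0.1310 -0.2263 +0.2896 +0.3655]
  T[5,:] = [+0.0000 -0.0469 -0.0645 -0.0609 +0.2971 +0.2284]
|roots of det(T-λI)|: 0.8753, 0.2022, 0.2022, 0.0384, 0.0038, 0.0000.
ρ(T) = max|λ| = 0.8753; 0.8753 < 1 ⇒ converges.

yes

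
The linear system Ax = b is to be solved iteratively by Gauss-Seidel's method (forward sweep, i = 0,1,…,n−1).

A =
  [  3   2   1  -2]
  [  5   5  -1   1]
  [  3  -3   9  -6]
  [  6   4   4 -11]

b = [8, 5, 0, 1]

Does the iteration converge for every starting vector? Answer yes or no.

yes

Write A = D+L+U with D = diag(3, 5, 9, -11).
GS T = -(D+L)⁻¹U: row 0 first, T[0,3] = -(-2)/(3) = +0.6667; later rows by forward substitution.
  T[0,:] = [+0.0000, -0.6667, -0.3333, +0.6667]
  T[1,:] = [+0.0000, +0.6667, +0.5333, -0.8667]
  T[2,:] = [+0.0000, +0.4444, +0.2889, +0.1556]
  T[3,:] = [+0.0000, +0.0404, +0.1172, +0.1051]
moduli |λ_i(T)| = 0.9254, 0.3063, 0.1711, 0.0000.
spectral radius ρ = 0.9254; 0.9254 < 1: convergent.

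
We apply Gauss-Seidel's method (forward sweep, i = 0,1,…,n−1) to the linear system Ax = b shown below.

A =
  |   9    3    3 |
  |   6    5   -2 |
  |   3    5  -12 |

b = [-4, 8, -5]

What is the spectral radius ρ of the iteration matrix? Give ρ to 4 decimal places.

0.5939

Split A = D + L + U, D = diag(9, 5, -12).
GS T = -(D+L)⁻¹U: row 0 first, T[0,1] = -(3)/(9) = -0.3333; later rows by forward substitution.
  T[0,:] = [+0.0000, -0.3333, -0.3333]
  T[1,:] = [+0.0000, +0.4000, +0.8000]
  T[2,:] = [+0.0000, +0.0833, +0.2500]
moduli |λ_i(T)| = 0.5939, 0.0561, 0.0000.
spectral radius ρ = 0.5939; 0.5939 < 1 ⇒ converges.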